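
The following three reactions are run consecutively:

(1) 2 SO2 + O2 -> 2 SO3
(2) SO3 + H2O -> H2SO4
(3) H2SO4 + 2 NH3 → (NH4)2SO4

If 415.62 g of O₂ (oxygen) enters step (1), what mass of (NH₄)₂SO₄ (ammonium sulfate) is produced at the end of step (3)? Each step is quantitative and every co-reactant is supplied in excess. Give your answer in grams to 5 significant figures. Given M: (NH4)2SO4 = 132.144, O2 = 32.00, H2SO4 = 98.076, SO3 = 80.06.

n(O2) = 415.62 / 32.00 = 12.9881 mol.
Reaction (1): O2→SO3 ratio 1:2 ⇒ n(SO3) = 25.9763 mol.
Reaction (2): SO3→H2SO4 ratio 1:1 ⇒ n(H2SO4) = 25.9763 mol.
Reaction (3): H2SO4→(NH4)2SO4 ratio 1:1 ⇒ n((NH4)2SO4) = 25.9763 mol.
Mass of (NH4)2SO4 = 25.9763 × 132.144 = 3432.61 g.

3432.6 g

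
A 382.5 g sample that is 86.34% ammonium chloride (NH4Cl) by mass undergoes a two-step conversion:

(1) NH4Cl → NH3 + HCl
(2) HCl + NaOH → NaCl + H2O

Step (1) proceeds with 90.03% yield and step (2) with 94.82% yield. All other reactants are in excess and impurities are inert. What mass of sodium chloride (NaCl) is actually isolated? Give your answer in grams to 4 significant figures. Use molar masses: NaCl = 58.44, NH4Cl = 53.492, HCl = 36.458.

Pure NH4Cl = 382.5 × 0.8634 = 330.25 g.
n(NH4Cl) = 330.25 / 53.492 = 6.1738 mol.
Step 1 (NH4Cl:HCl = 1:1): theoretical n(HCl) = 6.1738 mol; at 90.03% yield, n(HCl) = 5.5583 mol.
Step 2 (HCl:NaCl = 1:1): theoretical n(NaCl) = 5.5583 mol, so theoretical mass = 5.5583 × 58.44 = 324.83 g.
At 94.82% yield, actual mass of NaCl = 324.83 × 0.9482 = 308.00 g.

308.0 g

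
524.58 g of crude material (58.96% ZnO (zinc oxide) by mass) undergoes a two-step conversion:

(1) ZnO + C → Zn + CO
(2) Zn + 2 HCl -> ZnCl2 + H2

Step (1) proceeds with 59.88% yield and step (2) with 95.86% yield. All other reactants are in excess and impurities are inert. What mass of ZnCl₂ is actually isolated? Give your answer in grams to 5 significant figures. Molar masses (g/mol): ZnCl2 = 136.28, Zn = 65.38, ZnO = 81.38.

297.31 g

Pure ZnO = 524.58 × 0.5896 = 309.292 g.
n(ZnO) = 309.292 / 81.38 = 3.80059 mol.
Step 1 (ZnO:Zn = 1:1): theoretical n(Zn) = 3.80059 mol; at 59.88% yield, n(Zn) = 2.27580 mol.
Step 2 (Zn:ZnCl2 = 1:1): theoretical n(ZnCl2) = 2.27580 mol, so theoretical mass = 2.27580 × 136.28 = 310.145 g.
At 95.86% yield, actual mass of ZnCl2 = 310.145 × 0.9586 = 297.305 g.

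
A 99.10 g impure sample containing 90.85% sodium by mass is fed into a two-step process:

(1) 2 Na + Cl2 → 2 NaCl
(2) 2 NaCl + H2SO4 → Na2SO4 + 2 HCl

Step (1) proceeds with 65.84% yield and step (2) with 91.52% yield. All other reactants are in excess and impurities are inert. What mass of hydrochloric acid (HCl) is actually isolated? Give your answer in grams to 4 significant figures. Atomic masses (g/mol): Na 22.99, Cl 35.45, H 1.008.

Pure Na = 99.10 × 0.9085 = 90.032 g.
M(Na) = 22.99 g/mol.
M(HCl) = 1.008 + 35.45 = 36.458 g/mol.
n(Na) = 90.032 / 22.99 = 3.9162 mol.
Step 1 (Na:NaCl = 2:2): theoretical n(NaCl) = 3.9162 mol; at 65.84% yield, n(NaCl) = 2.5784 mol.
Step 2 (NaCl:HCl = 2:2): theoretical n(HCl) = 2.5784 mol, so theoretical mass = 2.5784 × 36.458 = 94.003 g.
At 91.52% yield, actual mass of HCl = 94.003 × 0.9152 = 86.032 g.

86.03 g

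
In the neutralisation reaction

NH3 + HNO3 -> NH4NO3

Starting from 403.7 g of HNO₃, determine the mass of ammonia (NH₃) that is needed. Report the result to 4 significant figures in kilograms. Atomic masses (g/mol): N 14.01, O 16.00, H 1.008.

0.1091 kg

M(HNO3) = 1.008 + 14.01 + 3(16.00) = 63.018 g/mol.
M(NH3) = 14.01 + 3(1.008) = 17.034 g/mol.
n(HNO3) = 403.70 g / 63.018 g/mol = 6.4061 mol.
From the equation the HNO3:NH3 mole ratio is 1:1, so n(NH3) = 6.4061 × 1/1 = 6.4061 mol.
Mass of NH3 = 6.4061 mol × 17.034 g/mol = 109.12 g.
Converting to kg: 109.12 g = 0.1091 kg.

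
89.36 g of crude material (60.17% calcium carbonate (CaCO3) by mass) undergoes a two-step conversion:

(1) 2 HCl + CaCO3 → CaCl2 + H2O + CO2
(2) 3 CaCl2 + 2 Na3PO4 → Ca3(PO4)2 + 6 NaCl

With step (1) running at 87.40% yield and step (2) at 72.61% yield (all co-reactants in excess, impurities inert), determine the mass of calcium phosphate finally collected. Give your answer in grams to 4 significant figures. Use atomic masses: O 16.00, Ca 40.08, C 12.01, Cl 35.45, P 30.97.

Pure CaCO3 = 89.36 × 0.6017 = 53.768 g.
M(CaCO3) = 40.08 + 12.01 + 3(16.00) = 100.09 g/mol.
M(Ca3(PO4)2) = 3(40.08) + 2(30.97) + 8(16.00) = 310.18 g/mol.
n(CaCO3) = 53.768 / 100.09 = 0.53720 mol.
Step 1 (CaCO3:CaCl2 = 1:1): theoretical n(CaCl2) = 0.53720 mol; at 87.40% yield, n(CaCl2) = 0.46951 mol.
Step 2 (CaCl2:Ca3(PO4)2 = 3:1): theoretical n(Ca3(PO4)2) = 0.15650 mol, so theoretical mass = 0.15650 × 310.18 = 48.544 g.
At 72.61% yield, actual mass of Ca3(PO4)2 = 48.544 × 0.7261 = 35.248 g.

35.25 g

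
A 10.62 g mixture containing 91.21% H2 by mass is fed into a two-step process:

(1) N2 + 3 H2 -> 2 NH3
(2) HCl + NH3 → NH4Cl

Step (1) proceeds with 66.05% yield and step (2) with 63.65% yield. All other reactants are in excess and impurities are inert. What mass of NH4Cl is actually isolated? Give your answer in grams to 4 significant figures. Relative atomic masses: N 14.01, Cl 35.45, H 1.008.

Pure H2 = 10.62 × 0.9121 = 9.6865 g.
M(H2) = 2(1.008) = 2.016 g/mol.
M(NH4Cl) = 14.01 + 4(1.008) + 35.45 = 53.492 g/mol.
n(H2) = 9.6865 / 2.016 = 4.8048 mol.
Step 1 (H2:NH3 = 3:2): theoretical n(NH3) = 3.2032 mol; at 66.05% yield, n(NH3) = 2.1157 mol.
Step 2 (NH3:NH4Cl = 1:1): theoretical n(NH4Cl) = 2.1157 mol, so theoretical mass = 2.1157 × 53.492 = 113.17 g.
At 63.65% yield, actual mass of NH4Cl = 113.17 × 0.6365 = 72.035 g.

72.04 g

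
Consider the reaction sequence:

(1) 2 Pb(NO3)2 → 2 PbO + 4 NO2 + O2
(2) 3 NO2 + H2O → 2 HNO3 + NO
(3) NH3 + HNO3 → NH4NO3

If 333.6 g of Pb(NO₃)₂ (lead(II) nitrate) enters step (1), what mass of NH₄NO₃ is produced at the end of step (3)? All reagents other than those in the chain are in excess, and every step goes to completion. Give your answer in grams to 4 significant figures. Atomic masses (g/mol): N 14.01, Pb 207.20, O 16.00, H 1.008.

M(Pb(NO3)2) = 207.20 + 2(14.01) + 6(16.00) = 331.22 g/mol.
M(NH4NO3) = 2(14.01) + 4(1.008) + 3(16.00) = 80.052 g/mol.
n(Pb(NO3)2) = 333.6 / 331.22 = 1.0072 mol.
Reaction (1): Pb(NO3)2→NO2 ratio 2:4 ⇒ n(NO2) = 2.0144 mol.
Reaction (2): NO2→HNO3 ratio 3:2 ⇒ n(HNO3) = 1.3429 mol.
Reaction (3): HNO3→NH4NO3 ratio 1:1 ⇒ n(NH4NO3) = 1.3429 mol.
Mass of NH4NO3 = 1.3429 × 80.052 = 107.50 g.

107.5 g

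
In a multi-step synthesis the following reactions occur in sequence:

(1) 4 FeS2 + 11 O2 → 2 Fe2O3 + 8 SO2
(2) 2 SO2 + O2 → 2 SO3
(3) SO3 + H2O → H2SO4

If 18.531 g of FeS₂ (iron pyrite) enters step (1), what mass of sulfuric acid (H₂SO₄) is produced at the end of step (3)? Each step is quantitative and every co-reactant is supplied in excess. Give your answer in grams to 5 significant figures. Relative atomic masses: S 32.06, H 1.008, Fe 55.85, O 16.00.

30.298 g

M(FeS2) = 55.85 + 2(32.06) = 119.97 g/mol.
M(H2SO4) = 2(1.008) + 32.06 + 4(16.00) = 98.076 g/mol.
n(FeS2) = 18.531 / 119.97 = 0.154464 mol.
Reaction (1): FeS2→SO2 ratio 4:8 ⇒ n(SO2) = 0.308927 mol.
Reaction (2): SO2→SO3 ratio 2:2 ⇒ n(SO3) = 0.308927 mol.
Reaction (3): SO3→H2SO4 ratio 1:1 ⇒ n(H2SO4) = 0.308927 mol.
Mass of H2SO4 = 0.308927 × 98.076 = 30.2983 g.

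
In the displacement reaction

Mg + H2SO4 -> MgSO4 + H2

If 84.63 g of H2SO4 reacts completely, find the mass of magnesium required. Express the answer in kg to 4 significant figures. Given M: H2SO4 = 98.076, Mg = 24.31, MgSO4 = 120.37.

n(H2SO4) = 84.630 g / 98.076 g/mol = 0.86290 mol.
From the equation the H2SO4:Mg mole ratio is 1:1, so n(Mg) = 0.86290 × 1/1 = 0.86290 mol.
Mass of Mg = 0.86290 mol × 24.31 g/mol = 20.977 g.
Converting to kg: 20.977 g = 0.02098 kg.

0.02098 kg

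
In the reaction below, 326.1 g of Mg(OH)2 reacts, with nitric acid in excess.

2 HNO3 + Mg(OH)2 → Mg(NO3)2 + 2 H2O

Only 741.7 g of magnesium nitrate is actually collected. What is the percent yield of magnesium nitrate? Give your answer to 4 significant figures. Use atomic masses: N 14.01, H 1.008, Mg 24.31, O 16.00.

M(Mg(OH)2) = 24.31 + 2(16.00) + 2(1.008) = 58.326 g/mol.
M(Mg(NO3)2) = 24.31 + 2(14.01) + 6(16.00) = 148.33 g/mol.
n(Mg(OH)2) = 326.10 g / 58.326 g/mol = 5.5910 mol.
From the equation the Mg(OH)2:Mg(NO3)2 mole ratio is 1:1, so n(Mg(NO3)2) = 5.5910 × 1/1 = 5.5910 mol.
Mass of Mg(NO3)2 = 5.5910 mol × 148.33 g/mol = 829.31 g.
This is the theoretical yield. Percent yield = 741.7 g / 829.31 g × 100% = 89.436%.

89.44 %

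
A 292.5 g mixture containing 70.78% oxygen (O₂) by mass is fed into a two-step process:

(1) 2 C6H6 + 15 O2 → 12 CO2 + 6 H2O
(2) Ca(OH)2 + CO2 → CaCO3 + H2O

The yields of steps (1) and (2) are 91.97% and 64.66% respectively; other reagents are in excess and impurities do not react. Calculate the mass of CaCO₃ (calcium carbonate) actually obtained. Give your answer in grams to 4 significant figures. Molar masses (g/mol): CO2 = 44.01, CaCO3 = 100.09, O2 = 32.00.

Pure O2 = 292.5 × 0.7078 = 207.03 g.
n(O2) = 207.03 / 32.00 = 6.4697 mol.
Step 1 (O2:CO2 = 15:12): theoretical n(CO2) = 5.1758 mol; at 91.97% yield, n(CO2) = 4.7602 mol.
Step 2 (CO2:CaCO3 = 1:1): theoretical n(CaCO3) = 4.7602 mol, so theoretical mass = 4.7602 × 100.09 = 476.45 g.
At 64.66% yield, actual mass of CaCO3 = 476.45 × 0.6466 = 308.07 g.

308.1 g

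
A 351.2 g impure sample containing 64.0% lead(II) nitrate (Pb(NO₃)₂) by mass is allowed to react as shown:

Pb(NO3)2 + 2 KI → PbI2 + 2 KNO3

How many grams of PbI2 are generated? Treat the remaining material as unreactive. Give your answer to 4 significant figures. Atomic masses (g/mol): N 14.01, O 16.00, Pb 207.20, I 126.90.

Mass of pure Pb(NO3)2 = 351.2 g × 0.640 = 224.77 g.
M(Pb(NO3)2) = 207.20 + 2(14.01) + 6(16.00) = 331.22 g/mol.
M(PbI2) = 207.20 + 2(126.90) = 461.00 g/mol.
n(Pb(NO3)2) = 224.77 g / 331.22 g/mol = 0.67861 mol.
From the equation the Pb(NO3)2:PbI2 mole ratio is 1:1, so n(PbI2) = 0.67861 × 1/1 = 0.67861 mol.
Mass of PbI2 = 0.67861 mol × 461.00 g/mol = 312.84 g.

312.8 g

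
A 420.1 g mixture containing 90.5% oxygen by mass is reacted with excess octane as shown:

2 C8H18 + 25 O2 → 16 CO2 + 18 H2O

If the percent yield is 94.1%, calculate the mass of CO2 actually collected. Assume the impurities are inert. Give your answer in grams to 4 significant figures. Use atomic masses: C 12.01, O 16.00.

314.9 g

Pure O2 available = 420.1 g × 0.905 = 380.19 g.
M(O2) = 2(16.00) = 32.00 g/mol.
M(CO2) = 12.01 + 2(16.00) = 44.01 g/mol.
n(O2) = 380.19 g / 32.00 g/mol = 11.881 mol.
From the equation the O2:CO2 mole ratio is 25:16, so n(CO2) = 11.881 × 16/25 = 7.6038 mol.
Mass of CO2 = 7.6038 mol × 44.01 g/mol = 334.64 g.
Actual mass collected = 334.64 g × 0.941 = 314.90 g.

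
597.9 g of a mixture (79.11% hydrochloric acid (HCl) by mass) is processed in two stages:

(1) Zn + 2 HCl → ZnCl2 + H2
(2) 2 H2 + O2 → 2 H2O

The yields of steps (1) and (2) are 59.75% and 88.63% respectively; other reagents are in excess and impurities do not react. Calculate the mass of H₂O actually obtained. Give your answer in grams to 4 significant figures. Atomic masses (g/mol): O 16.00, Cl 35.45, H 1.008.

61.89 g

Pure HCl = 597.9 × 0.7911 = 473.00 g.
M(HCl) = 1.008 + 35.45 = 36.458 g/mol.
M(H2O) = 2(1.008) + 16.00 = 18.016 g/mol.
n(HCl) = 473.00 / 36.458 = 12.974 mol.
Step 1 (HCl:H2 = 2:1): theoretical n(H2) = 6.4869 mol; at 59.75% yield, n(H2) = 3.8759 mol.
Step 2 (H2:H2O = 2:2): theoretical n(H2O) = 3.8759 mol, so theoretical mass = 3.8759 × 18.016 = 69.829 g.
At 88.63% yield, actual mass of H2O = 69.829 × 0.8863 = 61.889 g.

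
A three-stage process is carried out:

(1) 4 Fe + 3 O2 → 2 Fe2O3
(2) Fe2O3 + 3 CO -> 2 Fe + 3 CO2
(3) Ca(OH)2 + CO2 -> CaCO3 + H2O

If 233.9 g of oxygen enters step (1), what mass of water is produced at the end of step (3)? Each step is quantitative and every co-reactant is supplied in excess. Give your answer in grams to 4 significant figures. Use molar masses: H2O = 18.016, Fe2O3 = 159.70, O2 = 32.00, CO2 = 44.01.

263.4 g

n(O2) = 233.9 / 32.00 = 7.3094 mol.
Reaction (1): O2→Fe2O3 ratio 3:2 ⇒ n(Fe2O3) = 4.8729 mol.
Reaction (2): Fe2O3→CO2 ratio 1:3 ⇒ n(CO2) = 14.619 mol.
Reaction (3): CO2→H2O ratio 1:1 ⇒ n(H2O) = 14.619 mol.
Mass of H2O = 14.619 × 18.016 = 263.37 g.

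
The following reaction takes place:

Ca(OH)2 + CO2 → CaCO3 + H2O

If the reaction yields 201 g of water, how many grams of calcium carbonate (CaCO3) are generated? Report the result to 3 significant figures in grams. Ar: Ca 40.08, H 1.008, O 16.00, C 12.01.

M(H2O) = 2(1.008) + 16.00 = 18.016 g/mol.
M(CaCO3) = 40.08 + 12.01 + 3(16.00) = 100.09 g/mol.
n(H2O) = 201.0 g / 18.016 g/mol = 11.16 mol.
From the equation the H2O:CaCO3 mole ratio is 1:1, so n(CaCO3) = 11.16 × 1/1 = 11.16 mol.
Mass of CaCO3 = 11.16 mol × 100.09 g/mol = 1117 g.

1120 g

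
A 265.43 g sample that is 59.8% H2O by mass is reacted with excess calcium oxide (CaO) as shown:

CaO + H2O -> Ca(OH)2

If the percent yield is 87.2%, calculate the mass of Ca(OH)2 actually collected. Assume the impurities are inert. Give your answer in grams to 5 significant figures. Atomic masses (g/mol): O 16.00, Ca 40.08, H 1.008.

Pure H2O available = 265.43 g × 0.598 = 158.727 g.
M(H2O) = 2(1.008) + 16.00 = 18.016 g/mol.
M(Ca(OH)2) = 40.08 + 2(16.00) + 2(1.008) = 74.096 g/mol.
n(H2O) = 158.727 g / 18.016 g/mol = 8.81034 mol.
From the equation the H2O:Ca(OH)2 mole ratio is 1:1, so n(Ca(OH)2) = 8.81034 × 1/1 = 8.81034 mol.
Mass of Ca(OH)2 = 8.81034 mol × 74.096 g/mol = 652.811 g.
Actual mass collected = 652.811 g × 0.872 = 569.251 g.

569.25 g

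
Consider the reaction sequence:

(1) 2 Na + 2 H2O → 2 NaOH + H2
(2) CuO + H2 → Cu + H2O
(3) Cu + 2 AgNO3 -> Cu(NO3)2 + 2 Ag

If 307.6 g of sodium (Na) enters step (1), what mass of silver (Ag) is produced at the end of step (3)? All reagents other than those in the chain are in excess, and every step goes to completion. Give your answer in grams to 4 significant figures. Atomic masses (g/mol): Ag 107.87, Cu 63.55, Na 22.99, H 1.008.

M(Na) = 22.99 g/mol.
M(Ag) = 107.87 g/mol.
n(Na) = 307.6 / 22.99 = 13.380 mol.
Reaction (1): Na→H2 ratio 2:1 ⇒ n(H2) = 6.6899 mol.
Reaction (2): H2→Cu ratio 1:1 ⇒ n(Cu) = 6.6899 mol.
Reaction (3): Cu→Ag ratio 1:2 ⇒ n(Ag) = 13.380 mol.
Mass of Ag = 13.380 × 107.87 = 1443.3 g.

1443 g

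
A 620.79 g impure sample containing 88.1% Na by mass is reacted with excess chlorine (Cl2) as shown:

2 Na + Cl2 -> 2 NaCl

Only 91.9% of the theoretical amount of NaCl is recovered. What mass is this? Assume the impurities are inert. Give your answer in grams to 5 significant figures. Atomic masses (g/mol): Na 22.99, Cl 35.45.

1277.6 g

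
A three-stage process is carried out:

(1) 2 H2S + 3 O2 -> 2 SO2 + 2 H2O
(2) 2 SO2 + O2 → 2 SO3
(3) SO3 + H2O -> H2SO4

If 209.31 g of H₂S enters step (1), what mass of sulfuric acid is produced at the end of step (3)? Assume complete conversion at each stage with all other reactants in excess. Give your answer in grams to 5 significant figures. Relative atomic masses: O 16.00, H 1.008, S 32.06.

602.43 g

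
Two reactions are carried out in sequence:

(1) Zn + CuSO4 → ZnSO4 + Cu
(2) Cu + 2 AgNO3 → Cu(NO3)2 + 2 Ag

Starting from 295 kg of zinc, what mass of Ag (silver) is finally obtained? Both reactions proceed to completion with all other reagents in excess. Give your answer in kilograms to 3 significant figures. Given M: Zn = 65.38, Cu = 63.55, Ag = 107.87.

295 kg = 295000 g.
n(Zn) = 295000 / 65.38 = 4512 mol.
Step 1 gives a 1:1 ratio of Zn to Cu, so n(Cu) = 4512 mol.
In step 2 the Cu:Ag ratio is 1:2, so n(Ag) = 9024 mol.
Mass of Ag = 9024 × 107.87 = 973400 g = 973 kg.

973 kg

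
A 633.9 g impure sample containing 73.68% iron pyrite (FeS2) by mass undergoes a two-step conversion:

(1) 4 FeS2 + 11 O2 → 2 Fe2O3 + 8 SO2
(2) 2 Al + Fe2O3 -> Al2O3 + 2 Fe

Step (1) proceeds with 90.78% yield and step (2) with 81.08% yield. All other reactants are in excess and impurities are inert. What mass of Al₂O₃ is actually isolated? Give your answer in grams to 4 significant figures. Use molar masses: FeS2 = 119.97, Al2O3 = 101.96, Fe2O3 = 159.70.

Pure FeS2 = 633.9 × 0.7368 = 467.06 g.
n(FeS2) = 467.06 / 119.97 = 3.8931 mol.
Step 1 (FeS2:Fe2O3 = 4:2): theoretical n(Fe2O3) = 1.9466 mol; at 90.78% yield, n(Fe2O3) = 1.7671 mol.
Step 2 (Fe2O3:Al2O3 = 1:1): theoretical n(Al2O3) = 1.7671 mol, so theoretical mass = 1.7671 × 101.96 = 180.17 g.
At 81.08% yield, actual mass of Al2O3 = 180.17 × 0.8108 = 146.08 g.

146.1 g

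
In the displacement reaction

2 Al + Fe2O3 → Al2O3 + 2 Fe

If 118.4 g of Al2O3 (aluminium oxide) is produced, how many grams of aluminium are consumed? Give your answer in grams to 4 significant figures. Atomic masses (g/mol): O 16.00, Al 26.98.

62.66 g

M(Al2O3) = 2(26.98) + 3(16.00) = 101.96 g/mol.
M(Al) = 26.98 g/mol.
n(Al2O3) = 118.40 g / 101.96 g/mol = 1.1612 mol.
From the equation the Al2O3:Al mole ratio is 1:2, so n(Al) = 1.1612 × 2/1 = 2.3225 mol.
Mass of Al = 2.3225 mol × 26.98 g/mol = 62.660 g.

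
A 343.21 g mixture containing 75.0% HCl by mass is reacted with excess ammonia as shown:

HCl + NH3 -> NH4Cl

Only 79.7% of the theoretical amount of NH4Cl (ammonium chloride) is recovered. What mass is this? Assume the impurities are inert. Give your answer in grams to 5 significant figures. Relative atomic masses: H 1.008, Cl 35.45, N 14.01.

Pure HCl available = 343.21 g × 0.750 = 257.408 g.
M(HCl) = 1.008 + 35.45 = 36.458 g/mol.
M(NH4Cl) = 14.01 + 4(1.008) + 35.45 = 53.492 g/mol.
n(HCl) = 257.408 g / 36.458 g/mol = 7.06038 mol.
From the equation the HCl:NH4Cl mole ratio is 1:1, so n(NH4Cl) = 7.06038 × 1/1 = 7.06038 mol.
Mass of NH4Cl = 7.06038 mol × 53.492 g/mol = 377.674 g.
Actual mass collected = 377.674 g × 0.797 = 301.006 g.

301.01 g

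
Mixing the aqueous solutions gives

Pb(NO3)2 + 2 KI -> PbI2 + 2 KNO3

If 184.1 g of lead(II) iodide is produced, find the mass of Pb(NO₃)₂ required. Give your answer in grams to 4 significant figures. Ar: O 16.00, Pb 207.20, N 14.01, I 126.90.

132.3 g

M(PbI2) = 207.20 + 2(126.90) = 461.00 g/mol.
M(Pb(NO3)2) = 207.20 + 2(14.01) + 6(16.00) = 331.22 g/mol.
n(PbI2) = 184.10 g / 461.00 g/mol = 0.39935 mol.
From the equation the PbI2:Pb(NO3)2 mole ratio is 1:1, so n(Pb(NO3)2) = 0.39935 × 1/1 = 0.39935 mol.
Mass of Pb(NO3)2 = 0.39935 mol × 331.22 g/mol = 132.27 g.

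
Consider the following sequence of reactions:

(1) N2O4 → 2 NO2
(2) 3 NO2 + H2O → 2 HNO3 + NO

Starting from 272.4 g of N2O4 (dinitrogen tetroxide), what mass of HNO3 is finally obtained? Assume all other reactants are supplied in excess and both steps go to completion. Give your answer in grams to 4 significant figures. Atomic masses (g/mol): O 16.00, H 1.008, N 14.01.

248.7 g

M(N2O4) = 2(14.01) + 4(16.00) = 92.02 g/mol.
M(HNO3) = 1.008 + 14.01 + 3(16.00) = 63.018 g/mol.
n(N2O4) = 272.40 / 92.02 = 2.9602 mol.
Step 1 gives a 1:2 ratio of N2O4 to NO2, so n(NO2) = 5.9205 mol.
In step 2 the NO2:HNO3 ratio is 3:2, so n(HNO3) = 3.9470 mol.
Mass of HNO3 = 3.9470 × 63.018 = 248.73 g.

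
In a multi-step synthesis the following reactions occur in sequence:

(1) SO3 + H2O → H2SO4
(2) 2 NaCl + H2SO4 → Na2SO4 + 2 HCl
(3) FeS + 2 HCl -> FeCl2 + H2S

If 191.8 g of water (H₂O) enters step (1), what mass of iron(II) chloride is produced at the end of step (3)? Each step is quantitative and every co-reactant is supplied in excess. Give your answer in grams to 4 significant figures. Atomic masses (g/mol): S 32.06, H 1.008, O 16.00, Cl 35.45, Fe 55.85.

1349 g

M(H2O) = 2(1.008) + 16.00 = 18.016 g/mol.
M(FeCl2) = 55.85 + 2(35.45) = 126.75 g/mol.
n(H2O) = 191.8 / 18.016 = 10.646 mol.
Reaction (1): H2O→H2SO4 ratio 1:1 ⇒ n(H2SO4) = 10.646 mol.
Reaction (2): H2SO4→HCl ratio 1:2 ⇒ n(HCl) = 21.292 mol.
Reaction (3): HCl→FeCl2 ratio 2:1 ⇒ n(FeCl2) = 10.646 mol.
Mass of FeCl2 = 10.646 × 126.75 = 1349.4 g.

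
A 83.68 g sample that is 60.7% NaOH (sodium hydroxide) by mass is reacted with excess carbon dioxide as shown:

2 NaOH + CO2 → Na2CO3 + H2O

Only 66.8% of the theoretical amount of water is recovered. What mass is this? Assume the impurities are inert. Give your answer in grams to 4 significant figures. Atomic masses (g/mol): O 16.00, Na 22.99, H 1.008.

Pure NaOH available = 83.68 g × 0.607 = 50.794 g.
M(NaOH) = 22.99 + 16.00 + 1.008 = 39.998 g/mol.
M(H2O) = 2(1.008) + 16.00 = 18.016 g/mol.
n(NaOH) = 50.794 g / 39.998 g/mol = 1.2699 mol.
From the equation the NaOH:H2O mole ratio is 2:1, so n(H2O) = 1.2699 × 1/2 = 0.63495 mol.
Mass of H2O = 0.63495 mol × 18.016 g/mol = 11.439 g.
Actual mass collected = 11.439 g × 0.668 = 7.6415 g.

7.641 g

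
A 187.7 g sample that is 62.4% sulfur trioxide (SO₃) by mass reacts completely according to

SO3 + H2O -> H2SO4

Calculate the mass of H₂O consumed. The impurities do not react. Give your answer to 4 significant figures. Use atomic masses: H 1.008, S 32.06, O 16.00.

Mass of pure SO3 = 187.7 g × 0.624 = 117.12 g.
M(SO3) = 32.06 + 3(16.00) = 80.06 g/mol.
M(H2O) = 2(1.008) + 16.00 = 18.016 g/mol.
n(SO3) = 117.12 g / 80.06 g/mol = 1.4630 mol.
From the equation the SO3:H2O mole ratio is 1:1, so n(H2O) = 1.4630 × 1/1 = 1.4630 mol.
Mass of H2O = 1.4630 mol × 18.016 g/mol = 26.357 g.

26.36 g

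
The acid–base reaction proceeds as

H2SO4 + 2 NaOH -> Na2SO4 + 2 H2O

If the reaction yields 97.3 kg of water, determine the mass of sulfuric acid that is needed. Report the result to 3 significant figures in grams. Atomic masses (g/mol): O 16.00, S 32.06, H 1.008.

265000 g

M(H2O) = 2(1.008) + 16.00 = 18.016 g/mol.
M(H2SO4) = 2(1.008) + 32.06 + 4(16.00) = 98.076 g/mol.
Convert: 97.3 kg = 97300 g.
n(H2O) = 97300 g / 18.016 g/mol = 5401 mol.
From the equation the H2O:H2SO4 mole ratio is 2:1, so n(H2SO4) = 5401 × 1/2 = 2700 mol.
Mass of H2SO4 = 2700 mol × 98.076 g/mol = 264800 g.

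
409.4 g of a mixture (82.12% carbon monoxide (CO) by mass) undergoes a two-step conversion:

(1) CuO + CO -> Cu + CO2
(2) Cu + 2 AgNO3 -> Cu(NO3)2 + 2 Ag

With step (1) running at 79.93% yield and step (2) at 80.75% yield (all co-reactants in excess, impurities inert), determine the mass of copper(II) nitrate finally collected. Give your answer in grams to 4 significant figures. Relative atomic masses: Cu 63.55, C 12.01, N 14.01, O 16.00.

1453 g

Pure CO = 409.4 × 0.8212 = 336.20 g.
M(CO) = 12.01 + 16.00 = 28.01 g/mol.
M(Cu(NO3)2) = 63.55 + 2(14.01) + 6(16.00) = 187.57 g/mol.
n(CO) = 336.20 / 28.01 = 12.003 mol.
Step 1 (CO:Cu = 1:1): theoretical n(Cu) = 12.003 mol; at 79.93% yield, n(Cu) = 9.5939 mol.
Step 2 (Cu:Cu(NO3)2 = 1:1): theoretical n(Cu(NO3)2) = 9.5939 mol, so theoretical mass = 9.5939 × 187.57 = 1799.5 g.
At 80.75% yield, actual mass of Cu(NO3)2 = 1799.5 × 0.8075 = 1453.1 g.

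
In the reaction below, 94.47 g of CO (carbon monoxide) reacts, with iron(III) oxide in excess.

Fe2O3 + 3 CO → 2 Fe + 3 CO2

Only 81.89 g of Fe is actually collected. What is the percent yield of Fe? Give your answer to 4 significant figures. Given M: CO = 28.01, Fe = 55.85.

65.21 %

n(CO) = 94.470 g / 28.01 g/mol = 3.3727 mol.
From the equation the CO:Fe mole ratio is 3:2, so n(Fe) = 3.3727 × 2/3 = 2.2485 mol.
Mass of Fe = 2.2485 mol × 55.85 g/mol = 125.58 g.
This is the theoretical yield. Percent yield = 81.89 g / 125.58 g × 100% = 65.211%.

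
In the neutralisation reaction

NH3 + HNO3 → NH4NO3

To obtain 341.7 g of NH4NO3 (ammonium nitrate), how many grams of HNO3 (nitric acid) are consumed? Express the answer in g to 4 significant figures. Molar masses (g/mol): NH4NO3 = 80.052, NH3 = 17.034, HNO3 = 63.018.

269.0 g

n(NH4NO3) = 341.70 g / 80.052 g/mol = 4.2685 mol.
From the equation the NH4NO3:HNO3 mole ratio is 1:1, so n(HNO3) = 4.2685 × 1/1 = 4.2685 mol.
Mass of HNO3 = 4.2685 mol × 63.018 g/mol = 268.99 g.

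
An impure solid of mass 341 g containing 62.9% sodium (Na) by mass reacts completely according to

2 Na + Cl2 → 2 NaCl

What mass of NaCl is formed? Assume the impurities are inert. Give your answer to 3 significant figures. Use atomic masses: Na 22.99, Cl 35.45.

Mass of pure Na = 341 g × 0.629 = 214.5 g.
M(Na) = 22.99 g/mol.
M(NaCl) = 22.99 + 35.45 = 58.44 g/mol.
n(Na) = 214.5 g / 22.99 g/mol = 9.330 mol.
From the equation the Na:NaCl mole ratio is 2:2, so n(NaCl) = 9.330 × 2/2 = 9.330 mol.
Mass of NaCl = 9.330 mol × 58.44 g/mol = 545.2 g.

545 g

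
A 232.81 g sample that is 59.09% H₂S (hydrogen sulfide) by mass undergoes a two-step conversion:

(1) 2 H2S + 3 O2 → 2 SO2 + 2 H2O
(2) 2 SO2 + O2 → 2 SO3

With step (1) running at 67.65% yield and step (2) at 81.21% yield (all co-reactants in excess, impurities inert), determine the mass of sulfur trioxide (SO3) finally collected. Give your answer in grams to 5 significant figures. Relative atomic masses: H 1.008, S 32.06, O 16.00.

177.57 g

Pure H2S = 232.81 × 0.5909 = 137.567 g.
M(H2S) = 2(1.008) + 32.06 = 34.076 g/mol.
M(SO3) = 32.06 + 3(16.00) = 80.06 g/mol.
n(H2S) = 137.567 / 34.076 = 4.03708 mol.
Step 1 (H2S:SO2 = 2:2): theoretical n(SO2) = 4.03708 mol; at 67.65% yield, n(SO2) = 2.73108 mol.
Step 2 (SO2:SO3 = 2:2): theoretical n(SO3) = 2.73108 mol, so theoretical mass = 2.73108 × 80.06 = 218.650 g.
At 81.21% yield, actual mass of SO3 = 218.650 × 0.8121 = 177.566 g.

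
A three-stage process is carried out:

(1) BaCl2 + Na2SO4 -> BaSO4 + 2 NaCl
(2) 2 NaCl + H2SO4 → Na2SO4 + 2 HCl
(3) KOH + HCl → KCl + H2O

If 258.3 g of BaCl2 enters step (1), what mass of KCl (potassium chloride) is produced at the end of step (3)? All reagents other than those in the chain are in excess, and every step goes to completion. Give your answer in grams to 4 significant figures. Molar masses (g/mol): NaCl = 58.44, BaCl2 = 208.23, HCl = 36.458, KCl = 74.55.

185.0 g

n(BaCl2) = 258.3 / 208.23 = 1.2405 mol.
Reaction (1): BaCl2→NaCl ratio 1:2 ⇒ n(NaCl) = 2.4809 mol.
Reaction (2): NaCl→HCl ratio 2:2 ⇒ n(HCl) = 2.4809 mol.
Reaction (3): HCl→KCl ratio 1:1 ⇒ n(KCl) = 2.4809 mol.
Mass of KCl = 2.4809 × 74.55 = 184.95 g.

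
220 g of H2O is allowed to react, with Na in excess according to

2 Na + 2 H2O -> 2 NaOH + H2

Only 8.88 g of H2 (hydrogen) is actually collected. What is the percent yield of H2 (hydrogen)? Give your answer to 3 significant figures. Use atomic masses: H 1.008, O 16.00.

M(H2O) = 2(1.008) + 16.00 = 18.016 g/mol.
M(H2) = 2(1.008) = 2.016 g/mol.
n(H2O) = 220.0 g / 18.016 g/mol = 12.21 mol.
From the equation the H2O:H2 mole ratio is 2:1, so n(H2) = 12.21 × 1/2 = 6.106 mol.
Mass of H2 = 6.106 mol × 2.016 g/mol = 12.31 g.
This is the theoretical yield. Percent yield = 8.88 g / 12.31 g × 100% = 72.14%.

72.1 %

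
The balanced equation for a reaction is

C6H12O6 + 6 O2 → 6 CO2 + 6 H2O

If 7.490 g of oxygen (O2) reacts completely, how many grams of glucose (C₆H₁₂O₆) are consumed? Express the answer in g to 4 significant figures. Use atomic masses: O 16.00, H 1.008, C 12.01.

7.028 g

M(O2) = 2(16.00) = 32.00 g/mol.
M(C6H12O6) = 6(12.01) + 12(1.008) + 6(16.00) = 180.156 g/mol.
n(O2) = 7.4900 g / 32.00 g/mol = 0.23406 mol.
From the equation the O2:C6H12O6 mole ratio is 6:1, so n(C6H12O6) = 0.23406 × 1/6 = 0.039010 mol.
Mass of C6H12O6 = 0.039010 mol × 180.156 g/mol = 7.0280 g.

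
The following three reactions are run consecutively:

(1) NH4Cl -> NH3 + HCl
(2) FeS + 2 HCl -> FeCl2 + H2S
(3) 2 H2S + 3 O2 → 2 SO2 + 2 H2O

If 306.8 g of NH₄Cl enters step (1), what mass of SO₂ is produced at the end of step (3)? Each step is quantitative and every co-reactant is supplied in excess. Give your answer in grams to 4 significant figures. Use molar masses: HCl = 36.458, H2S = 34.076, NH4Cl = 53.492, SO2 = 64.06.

n(NH4Cl) = 306.8 / 53.492 = 5.7354 mol.
Reaction (1): NH4Cl→HCl ratio 1:1 ⇒ n(HCl) = 5.7354 mol.
Reaction (2): HCl→H2S ratio 2:1 ⇒ n(H2S) = 2.8677 mol.
Reaction (3): H2S→SO2 ratio 2:2 ⇒ n(SO2) = 2.8677 mol.
Mass of SO2 = 2.8677 × 64.06 = 183.71 g.

183.7 g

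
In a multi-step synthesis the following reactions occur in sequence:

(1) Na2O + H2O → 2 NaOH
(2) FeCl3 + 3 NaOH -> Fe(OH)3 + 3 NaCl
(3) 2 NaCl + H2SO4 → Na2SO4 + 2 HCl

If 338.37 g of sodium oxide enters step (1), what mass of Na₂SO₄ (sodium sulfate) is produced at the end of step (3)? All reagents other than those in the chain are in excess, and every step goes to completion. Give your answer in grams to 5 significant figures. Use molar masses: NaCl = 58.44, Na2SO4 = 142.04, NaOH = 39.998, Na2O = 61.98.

n(Na2O) = 338.37 / 61.98 = 5.45934 mol.
Reaction (1): Na2O→NaOH ratio 1:2 ⇒ n(NaOH) = 10.9187 mol.
Reaction (2): NaOH→NaCl ratio 3:3 ⇒ n(NaCl) = 10.9187 mol.
Reaction (3): NaCl→Na2SO4 ratio 2:1 ⇒ n(Na2SO4) = 5.45934 mol.
Mass of Na2SO4 = 5.45934 × 142.04 = 775.445 g.

775.44 g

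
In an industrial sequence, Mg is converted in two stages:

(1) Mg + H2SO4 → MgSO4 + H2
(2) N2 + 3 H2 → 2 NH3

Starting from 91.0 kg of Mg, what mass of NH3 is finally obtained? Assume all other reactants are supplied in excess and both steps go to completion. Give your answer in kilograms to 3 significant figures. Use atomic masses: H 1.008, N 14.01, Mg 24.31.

M(Mg) = 24.31 g/mol.
M(NH3) = 14.01 + 3(1.008) = 17.034 g/mol.
91.0 kg = 91000 g.
n(Mg) = 91000 / 24.31 = 3743 mol.
Step 1 gives a 1:1 ratio of Mg to H2, so n(H2) = 3743 mol.
In step 2 the H2:NH3 ratio is 3:2, so n(NH3) = 2496 mol.
Mass of NH3 = 2496 × 17.034 = 42510 g = 42.5 kg.

42.5 kg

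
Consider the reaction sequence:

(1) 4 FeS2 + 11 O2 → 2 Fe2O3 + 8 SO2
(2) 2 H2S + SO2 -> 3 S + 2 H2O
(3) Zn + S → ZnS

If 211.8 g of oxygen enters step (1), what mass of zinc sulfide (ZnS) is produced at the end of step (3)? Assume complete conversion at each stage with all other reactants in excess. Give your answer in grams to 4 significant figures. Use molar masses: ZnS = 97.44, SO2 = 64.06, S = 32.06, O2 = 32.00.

1407 g

n(O2) = 211.8 / 32.00 = 6.6188 mol.
Reaction (1): O2→SO2 ratio 11:8 ⇒ n(SO2) = 4.8136 mol.
Reaction (2): SO2→S ratio 1:3 ⇒ n(S) = 14.441 mol.
Reaction (3): S→ZnS ratio 1:1 ⇒ n(ZnS) = 14.441 mol.
Mass of ZnS = 14.441 × 97.44 = 1407.1 g.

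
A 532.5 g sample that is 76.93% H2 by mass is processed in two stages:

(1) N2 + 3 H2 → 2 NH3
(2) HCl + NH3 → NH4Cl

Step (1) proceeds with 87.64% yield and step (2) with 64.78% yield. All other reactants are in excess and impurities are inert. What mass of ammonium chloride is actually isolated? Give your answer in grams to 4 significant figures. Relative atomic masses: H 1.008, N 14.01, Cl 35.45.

Pure H2 = 532.5 × 0.7693 = 409.65 g.
M(H2) = 2(1.008) = 2.016 g/mol.
M(NH4Cl) = 14.01 + 4(1.008) + 35.45 = 53.492 g/mol.
n(H2) = 409.65 / 2.016 = 203.20 mol.
Step 1 (H2:NH3 = 3:2): theoretical n(NH3) = 135.47 mol; at 87.64% yield, n(NH3) = 118.72 mol.
Step 2 (NH3:NH4Cl = 1:1): theoretical n(NH4Cl) = 118.72 mol, so theoretical mass = 118.72 × 53.492 = 6350.7 g.
At 64.78% yield, actual mass of NH4Cl = 6350.7 × 0.6478 = 4114.0 g.

4114 g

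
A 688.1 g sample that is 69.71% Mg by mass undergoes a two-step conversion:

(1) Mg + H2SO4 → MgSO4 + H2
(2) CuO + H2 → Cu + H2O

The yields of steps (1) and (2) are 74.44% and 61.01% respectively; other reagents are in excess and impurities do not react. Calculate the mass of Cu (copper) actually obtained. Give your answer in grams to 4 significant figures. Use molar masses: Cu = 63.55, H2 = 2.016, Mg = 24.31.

569.5 g

Pure Mg = 688.1 × 0.6971 = 479.67 g.
n(Mg) = 479.67 / 24.31 = 19.732 mol.
Step 1 (Mg:H2 = 1:1): theoretical n(H2) = 19.732 mol; at 74.44% yield, n(H2) = 14.688 mol.
Step 2 (H2:Cu = 1:1): theoretical n(Cu) = 14.688 mol, so theoretical mass = 14.688 × 63.55 = 933.43 g.
At 61.01% yield, actual mass of Cu = 933.43 × 0.6101 = 569.49 g.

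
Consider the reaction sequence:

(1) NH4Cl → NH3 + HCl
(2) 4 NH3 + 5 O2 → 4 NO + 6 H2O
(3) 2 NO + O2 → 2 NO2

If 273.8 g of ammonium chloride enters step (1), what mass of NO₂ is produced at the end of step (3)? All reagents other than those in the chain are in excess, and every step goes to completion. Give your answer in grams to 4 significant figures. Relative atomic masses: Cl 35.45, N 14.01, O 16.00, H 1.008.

235.5 g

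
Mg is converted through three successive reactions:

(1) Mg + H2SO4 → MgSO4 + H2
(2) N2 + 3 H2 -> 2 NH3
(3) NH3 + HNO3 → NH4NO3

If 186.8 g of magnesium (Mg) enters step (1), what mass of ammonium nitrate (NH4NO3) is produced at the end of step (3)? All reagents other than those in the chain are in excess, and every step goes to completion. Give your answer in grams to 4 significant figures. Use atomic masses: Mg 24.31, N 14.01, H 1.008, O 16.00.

M(Mg) = 24.31 g/mol.
M(NH4NO3) = 2(14.01) + 4(1.008) + 3(16.00) = 80.052 g/mol.
n(Mg) = 186.8 / 24.31 = 7.6841 mol.
Reaction (1): Mg→H2 ratio 1:1 ⇒ n(H2) = 7.6841 mol.
Reaction (2): H2→NH3 ratio 3:2 ⇒ n(NH3) = 5.1227 mol.
Reaction (3): NH3→NH4NO3 ratio 1:1 ⇒ n(NH4NO3) = 5.1227 mol.
Mass of NH4NO3 = 5.1227 × 80.052 = 410.08 g.

410.1 g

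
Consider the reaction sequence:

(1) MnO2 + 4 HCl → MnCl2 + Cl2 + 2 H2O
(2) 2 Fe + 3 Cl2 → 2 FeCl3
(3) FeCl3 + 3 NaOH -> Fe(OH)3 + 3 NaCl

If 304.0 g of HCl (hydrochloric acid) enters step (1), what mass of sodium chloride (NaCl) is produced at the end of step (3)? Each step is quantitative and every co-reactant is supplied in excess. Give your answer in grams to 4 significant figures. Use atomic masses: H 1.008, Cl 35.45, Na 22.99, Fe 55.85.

243.6 g

M(HCl) = 1.008 + 35.45 = 36.458 g/mol.
M(NaCl) = 22.99 + 35.45 = 58.44 g/mol.
n(HCl) = 304.0 / 36.458 = 8.3384 mol.
Reaction (1): HCl→Cl2 ratio 4:1 ⇒ n(Cl2) = 2.0846 mol.
Reaction (2): Cl2→FeCl3 ratio 3:2 ⇒ n(FeCl3) = 1.3897 mol.
Reaction (3): FeCl3→NaCl ratio 1:3 ⇒ n(NaCl) = 4.1692 mol.
Mass of NaCl = 4.1692 × 58.44 = 243.65 g.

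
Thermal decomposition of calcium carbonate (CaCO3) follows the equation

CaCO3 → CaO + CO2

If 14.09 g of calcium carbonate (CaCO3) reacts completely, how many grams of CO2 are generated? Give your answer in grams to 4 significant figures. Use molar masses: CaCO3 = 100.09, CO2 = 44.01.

6.195 g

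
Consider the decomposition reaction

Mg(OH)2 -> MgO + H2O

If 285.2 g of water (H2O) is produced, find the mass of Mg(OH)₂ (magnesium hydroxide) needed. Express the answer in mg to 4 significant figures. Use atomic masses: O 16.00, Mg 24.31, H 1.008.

M(H2O) = 2(1.008) + 16.00 = 18.016 g/mol.
M(Mg(OH)2) = 24.31 + 2(16.00) + 2(1.008) = 58.326 g/mol.
n(H2O) = 285.20 g / 18.016 g/mol = 15.830 mol.
From the equation the H2O:Mg(OH)2 mole ratio is 1:1, so n(Mg(OH)2) = 15.830 × 1/1 = 15.830 mol.
Mass of Mg(OH)2 = 15.830 mol × 58.326 g/mol = 923.32 g.
Converting to mg: 923.32 g = 923300 mg.

923300 mg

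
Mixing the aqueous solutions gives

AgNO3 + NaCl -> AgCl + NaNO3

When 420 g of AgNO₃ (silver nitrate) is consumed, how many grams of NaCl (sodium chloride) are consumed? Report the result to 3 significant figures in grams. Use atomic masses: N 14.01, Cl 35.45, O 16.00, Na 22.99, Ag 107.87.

M(AgNO3) = 107.87 + 14.01 + 3(16.00) = 169.88 g/mol.
M(NaCl) = 22.99 + 35.45 = 58.44 g/mol.
n(AgNO3) = 420.0 g / 169.88 g/mol = 2.472 mol.
From the equation the AgNO3:NaCl mole ratio is 1:1, so n(NaCl) = 2.472 × 1/1 = 2.472 mol.
Mass of NaCl = 2.472 mol × 58.44 g/mol = 144.5 g.

144 g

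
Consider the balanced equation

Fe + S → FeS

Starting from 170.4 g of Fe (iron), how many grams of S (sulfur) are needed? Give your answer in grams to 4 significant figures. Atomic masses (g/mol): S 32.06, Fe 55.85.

97.82 g

M(Fe) = 55.85 g/mol.
M(S) = 32.06 g/mol.
n(Fe) = 170.40 g / 55.85 g/mol = 3.0510 mol.
From the equation the Fe:S mole ratio is 1:1, so n(S) = 3.0510 × 1/1 = 3.0510 mol.
Mass of S = 3.0510 mol × 32.06 g/mol = 97.816 g.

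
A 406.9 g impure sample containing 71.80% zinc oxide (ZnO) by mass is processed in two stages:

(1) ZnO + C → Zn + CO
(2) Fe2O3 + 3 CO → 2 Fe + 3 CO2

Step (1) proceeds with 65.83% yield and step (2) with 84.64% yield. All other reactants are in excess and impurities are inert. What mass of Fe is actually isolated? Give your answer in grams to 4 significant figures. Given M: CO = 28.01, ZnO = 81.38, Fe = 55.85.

Pure ZnO = 406.9 × 0.7180 = 292.15 g.
n(ZnO) = 292.15 / 81.38 = 3.5900 mol.
Step 1 (ZnO:CO = 1:1): theoretical n(CO) = 3.5900 mol; at 65.83% yield, n(CO) = 2.3633 mol.
Step 2 (CO:Fe = 3:2): theoretical n(Fe) = 1.5755 mol, so theoretical mass = 1.5755 × 55.85 = 87.993 g.
At 84.64% yield, actual mass of Fe = 87.993 × 0.8464 = 74.478 g.

74.48 g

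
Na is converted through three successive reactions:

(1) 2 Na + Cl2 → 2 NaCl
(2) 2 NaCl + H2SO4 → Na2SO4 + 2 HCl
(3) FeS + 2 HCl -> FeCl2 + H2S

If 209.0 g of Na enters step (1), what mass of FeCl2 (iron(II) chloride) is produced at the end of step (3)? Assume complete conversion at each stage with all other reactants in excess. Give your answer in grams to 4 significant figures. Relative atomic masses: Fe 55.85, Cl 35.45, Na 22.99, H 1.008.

576.1 g

M(Na) = 22.99 g/mol.
M(FeCl2) = 55.85 + 2(35.45) = 126.75 g/mol.
n(Na) = 209.0 / 22.99 = 9.0909 mol.
Reaction (1): Na→NaCl ratio 2:2 ⇒ n(NaCl) = 9.0909 mol.
Reaction (2): NaCl→HCl ratio 2:2 ⇒ n(HCl) = 9.0909 mol.
Reaction (3): HCl→FeCl2 ratio 2:1 ⇒ n(FeCl2) = 4.5455 mol.
Mass of FeCl2 = 4.5455 × 126.75 = 576.14 g.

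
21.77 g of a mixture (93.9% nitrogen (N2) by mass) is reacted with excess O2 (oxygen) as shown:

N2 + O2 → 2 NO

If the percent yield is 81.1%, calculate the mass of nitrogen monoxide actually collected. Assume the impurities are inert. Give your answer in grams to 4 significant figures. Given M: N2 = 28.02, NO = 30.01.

Pure N2 available = 21.77 g × 0.939 = 20.442 g.
n(N2) = 20.442 g / 28.02 g/mol = 0.72955 mol.
From the equation the N2:NO mole ratio is 1:2, so n(NO) = 0.72955 × 2/1 = 1.4591 mol.
Mass of NO = 1.4591 mol × 30.01 g/mol = 43.788 g.
Actual mass collected = 43.788 g × 0.811 = 35.512 g.

35.51 g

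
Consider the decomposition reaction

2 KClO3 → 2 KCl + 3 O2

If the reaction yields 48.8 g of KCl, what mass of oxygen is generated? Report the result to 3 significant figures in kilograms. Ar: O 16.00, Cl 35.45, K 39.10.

0.0314 kg

M(KCl) = 39.10 + 35.45 = 74.55 g/mol.
M(O2) = 2(16.00) = 32.00 g/mol.
n(KCl) = 48.80 g / 74.55 g/mol = 0.6546 mol.
From the equation the KCl:O2 mole ratio is 2:3, so n(O2) = 0.6546 × 3/2 = 0.9819 mol.
Mass of O2 = 0.9819 mol × 32.00 g/mol = 31.42 g.
Converting to kg: 31.42 g = 0.0314 kg.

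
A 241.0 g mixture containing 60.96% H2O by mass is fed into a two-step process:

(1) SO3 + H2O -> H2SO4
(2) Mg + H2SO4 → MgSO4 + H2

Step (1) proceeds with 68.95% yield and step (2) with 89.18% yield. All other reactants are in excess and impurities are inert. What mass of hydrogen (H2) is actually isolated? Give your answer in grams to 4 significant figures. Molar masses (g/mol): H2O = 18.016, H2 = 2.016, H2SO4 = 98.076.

10.11 g

Pure H2O = 241.0 × 0.6096 = 146.91 g.
n(H2O) = 146.91 / 18.016 = 8.1546 mol.
Step 1 (H2O:H2SO4 = 1:1): theoretical n(H2SO4) = 8.1546 mol; at 68.95% yield, n(H2SO4) = 5.6226 mol.
Step 2 (H2SO4:H2 = 1:1): theoretical n(H2) = 5.6226 mol, so theoretical mass = 5.6226 × 2.016 = 11.335 g.
At 89.18% yield, actual mass of H2 = 11.335 × 0.8918 = 10.109 g.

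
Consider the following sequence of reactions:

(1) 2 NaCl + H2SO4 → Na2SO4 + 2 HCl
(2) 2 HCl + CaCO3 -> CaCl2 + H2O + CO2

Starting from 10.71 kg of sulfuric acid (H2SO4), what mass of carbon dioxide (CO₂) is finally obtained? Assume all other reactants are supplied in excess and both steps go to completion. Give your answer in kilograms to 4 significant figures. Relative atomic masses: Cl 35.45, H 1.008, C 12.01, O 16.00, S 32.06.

M(H2SO4) = 2(1.008) + 32.06 + 4(16.00) = 98.076 g/mol.
M(CO2) = 12.01 + 2(16.00) = 44.01 g/mol.
10.71 kg = 10710 g.
n(H2SO4) = 10710 / 98.076 = 109.20 mol.
Step 1 gives a 1:2 ratio of H2SO4 to HCl, so n(HCl) = 218.40 mol.
In step 2 the HCl:CO2 ratio is 2:1, so n(CO2) = 109.20 mol.
Mass of CO2 = 109.20 × 44.01 = 4805.9 g = 4.806 kg.

4.806 kg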